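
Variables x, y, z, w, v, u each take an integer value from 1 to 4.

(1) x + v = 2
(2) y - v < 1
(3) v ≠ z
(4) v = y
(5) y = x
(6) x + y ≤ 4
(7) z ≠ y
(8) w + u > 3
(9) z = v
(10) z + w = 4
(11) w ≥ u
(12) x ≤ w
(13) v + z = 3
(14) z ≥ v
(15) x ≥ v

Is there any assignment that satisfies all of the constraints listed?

From constraints 4 and 9, z = v = y, so z = y. But constraint 7 says z ≠ y. Contradiction.

Unsatisfiable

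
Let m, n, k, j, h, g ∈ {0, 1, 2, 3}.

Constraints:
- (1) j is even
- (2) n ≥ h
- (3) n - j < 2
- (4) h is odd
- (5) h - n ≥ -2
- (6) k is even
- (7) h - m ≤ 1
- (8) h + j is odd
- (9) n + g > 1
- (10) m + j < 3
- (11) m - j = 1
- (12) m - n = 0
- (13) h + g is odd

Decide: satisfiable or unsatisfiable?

Satisfiable

Try m = 1, n = 1, k = 0, j = 0, h = 1, g = 2.
Check constraint 3: n - j = 1; constraint 5: h - n = 0. The remaining constraints are straightforward to verify.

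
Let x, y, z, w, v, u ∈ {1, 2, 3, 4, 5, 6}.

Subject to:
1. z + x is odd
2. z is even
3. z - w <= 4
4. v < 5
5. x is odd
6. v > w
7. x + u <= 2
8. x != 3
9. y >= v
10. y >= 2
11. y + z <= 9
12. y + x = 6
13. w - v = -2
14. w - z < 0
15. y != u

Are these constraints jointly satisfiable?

One satisfying assignment is x = 1, y = 5, z = 4, w = 2, v = 4, u = 1.
For the less obvious constraints — constraint 3: z - w = 2; constraint 7: x + u = 2; constraint 11: y + z = 9 — and the others hold by inspection.

Satisfiable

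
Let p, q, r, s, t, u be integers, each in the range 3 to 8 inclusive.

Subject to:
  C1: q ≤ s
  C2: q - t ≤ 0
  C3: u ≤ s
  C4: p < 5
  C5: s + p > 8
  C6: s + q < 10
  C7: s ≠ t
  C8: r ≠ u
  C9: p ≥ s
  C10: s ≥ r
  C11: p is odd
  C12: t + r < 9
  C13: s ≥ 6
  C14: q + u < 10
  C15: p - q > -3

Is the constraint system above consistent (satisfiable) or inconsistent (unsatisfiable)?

Unsatisfiable

From constraints 9 and 13: p ≥ s and s ≥ 6, so p ≥ 6. From constraint 4: p ≤ 4. But 4 < 6, so no value of p works.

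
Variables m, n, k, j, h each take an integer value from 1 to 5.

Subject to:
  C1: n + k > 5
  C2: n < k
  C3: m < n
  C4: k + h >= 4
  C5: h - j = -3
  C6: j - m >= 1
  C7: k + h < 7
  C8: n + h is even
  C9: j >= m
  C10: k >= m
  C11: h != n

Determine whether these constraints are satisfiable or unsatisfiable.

Satisfiable

Try m = 1, n = 3, k = 4, j = 4, h = 1.
Check constraint 1: n + k = 7; constraint 4: k + h = 5. The remaining constraints are straightforward to verify.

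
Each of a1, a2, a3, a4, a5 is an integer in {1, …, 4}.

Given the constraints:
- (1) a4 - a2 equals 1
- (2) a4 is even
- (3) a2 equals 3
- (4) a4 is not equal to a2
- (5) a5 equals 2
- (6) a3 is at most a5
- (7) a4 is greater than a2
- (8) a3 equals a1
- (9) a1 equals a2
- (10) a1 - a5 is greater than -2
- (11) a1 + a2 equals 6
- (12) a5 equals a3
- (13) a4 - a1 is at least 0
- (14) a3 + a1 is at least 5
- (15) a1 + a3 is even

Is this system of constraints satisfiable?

Unsatisfiable

Constraint 5 fixes a5 = 2 and constraint 3 fixes a2 = 3. Constraints 8, 9, and 12 give a5 = a3 = a1 = a2, so a5 = a2. But 2 ≠ 3 — contradiction.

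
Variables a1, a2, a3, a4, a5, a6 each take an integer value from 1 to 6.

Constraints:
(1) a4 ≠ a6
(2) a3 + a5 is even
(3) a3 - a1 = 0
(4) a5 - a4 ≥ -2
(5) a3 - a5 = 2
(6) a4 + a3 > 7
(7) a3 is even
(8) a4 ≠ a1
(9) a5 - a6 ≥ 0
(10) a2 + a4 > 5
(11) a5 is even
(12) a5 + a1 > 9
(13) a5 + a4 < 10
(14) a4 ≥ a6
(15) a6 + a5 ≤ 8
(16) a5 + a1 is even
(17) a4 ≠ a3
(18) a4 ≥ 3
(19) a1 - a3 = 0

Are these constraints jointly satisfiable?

Satisfiable

Setting (a1, a2, a3, a4, a5, a6) = (6, 4, 6, 3, 4, 1) satisfies everything: constraint 3: a3 - a1 = 0; constraint 4: a5 - a4 = 1; constraint 5: a3 - a5 = 2, and the others follow.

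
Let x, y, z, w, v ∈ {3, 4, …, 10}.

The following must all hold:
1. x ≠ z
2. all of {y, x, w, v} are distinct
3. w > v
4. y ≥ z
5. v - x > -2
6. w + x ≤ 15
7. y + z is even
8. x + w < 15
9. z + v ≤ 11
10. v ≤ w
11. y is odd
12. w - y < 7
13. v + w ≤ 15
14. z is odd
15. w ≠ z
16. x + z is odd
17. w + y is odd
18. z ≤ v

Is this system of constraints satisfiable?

The assignment x = 4, y = 3, z = 3, w = 8, v = 5 works:
  constraint 5 holds since v - x = 1.
  constraint 6 holds since w + x = 12.
  constraint 8 holds since x + w = 12.
The rest check out directly.

Satisfiable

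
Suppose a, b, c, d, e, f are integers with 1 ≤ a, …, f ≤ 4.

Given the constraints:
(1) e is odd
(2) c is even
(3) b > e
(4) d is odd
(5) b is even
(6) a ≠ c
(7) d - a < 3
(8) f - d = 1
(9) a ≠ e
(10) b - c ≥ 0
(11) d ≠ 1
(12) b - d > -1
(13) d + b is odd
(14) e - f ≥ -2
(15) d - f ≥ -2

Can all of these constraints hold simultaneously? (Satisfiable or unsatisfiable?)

One satisfying assignment is a = 2, b = 4, c = 4, d = 3, e = 3, f = 4.
For the less obvious constraints — constraint 7: d - a = 1; constraint 8: f - d = 1; constraint 10: b - c = 0 — and the others hold by inspection.

Satisfiable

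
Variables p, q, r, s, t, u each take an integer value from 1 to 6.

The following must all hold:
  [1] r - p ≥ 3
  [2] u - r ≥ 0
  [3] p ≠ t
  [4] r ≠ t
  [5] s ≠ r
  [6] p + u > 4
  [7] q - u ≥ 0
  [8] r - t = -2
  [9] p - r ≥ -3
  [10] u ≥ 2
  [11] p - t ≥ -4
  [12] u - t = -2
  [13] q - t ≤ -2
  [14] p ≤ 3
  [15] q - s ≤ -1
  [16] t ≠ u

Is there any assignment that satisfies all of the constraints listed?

Unsatisfiable

Constraints 1, 2, 7, 11, and 13 give q − u ≥ 0, u − r ≥ 0, r − p ≥ 3, p − t ≥ -4, t − q ≥ 2.
Adding all 5 inequalities: the left sides telescope to 0, and the right sides sum to 0 + 0 + 3 + (-4) + 2 = 1. So 0 ≥ 1, which is false.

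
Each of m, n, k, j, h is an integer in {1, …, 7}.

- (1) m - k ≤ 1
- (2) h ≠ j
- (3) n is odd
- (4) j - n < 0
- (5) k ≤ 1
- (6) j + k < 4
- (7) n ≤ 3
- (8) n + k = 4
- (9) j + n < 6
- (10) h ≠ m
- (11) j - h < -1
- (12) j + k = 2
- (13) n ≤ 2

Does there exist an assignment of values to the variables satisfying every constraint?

Unsatisfiable

From constraint 13: n ≤ 2. From constraint 5: k ≤ 1. Hence n + k ≤ 3. But constraint 8 requires n + k = 4, and 4 > 3. Contradiction.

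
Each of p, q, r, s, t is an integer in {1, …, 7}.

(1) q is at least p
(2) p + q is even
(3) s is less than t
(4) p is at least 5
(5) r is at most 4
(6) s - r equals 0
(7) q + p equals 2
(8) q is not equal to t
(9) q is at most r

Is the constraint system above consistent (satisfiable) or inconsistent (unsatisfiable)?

Unsatisfiable

From constraints 1 and 4: q ≥ p and p ≥ 5, so q ≥ 5. From constraints 5 and 9: q ≤ r and r ≤ 4, so q ≤ 4. But 4 < 5, so no value of q works.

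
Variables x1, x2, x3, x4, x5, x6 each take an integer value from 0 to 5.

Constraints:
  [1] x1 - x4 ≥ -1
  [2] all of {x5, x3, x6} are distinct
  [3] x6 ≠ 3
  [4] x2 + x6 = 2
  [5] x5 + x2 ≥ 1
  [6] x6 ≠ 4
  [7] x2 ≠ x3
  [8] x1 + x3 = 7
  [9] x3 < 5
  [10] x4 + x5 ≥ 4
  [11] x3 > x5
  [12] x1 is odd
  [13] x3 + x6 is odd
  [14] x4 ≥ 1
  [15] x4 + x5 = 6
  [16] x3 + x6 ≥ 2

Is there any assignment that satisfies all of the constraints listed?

The assignment x1 = 3, x2 = 1, x3 = 4, x4 = 3, x5 = 3, x6 = 1 works:
  constraint 1 holds since x1 - x4 = 0.
  constraint 4 holds since x2 + x6 = 2.
The rest check out directly.

Satisfiable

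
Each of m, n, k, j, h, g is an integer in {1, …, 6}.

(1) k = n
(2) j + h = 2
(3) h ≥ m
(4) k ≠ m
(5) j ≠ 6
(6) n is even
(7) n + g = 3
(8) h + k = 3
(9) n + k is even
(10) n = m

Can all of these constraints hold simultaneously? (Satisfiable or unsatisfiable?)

From constraints 1 and 10, k = n = m, so k = m. But constraint 4 says k ≠ m. Contradiction.

Unsatisfiable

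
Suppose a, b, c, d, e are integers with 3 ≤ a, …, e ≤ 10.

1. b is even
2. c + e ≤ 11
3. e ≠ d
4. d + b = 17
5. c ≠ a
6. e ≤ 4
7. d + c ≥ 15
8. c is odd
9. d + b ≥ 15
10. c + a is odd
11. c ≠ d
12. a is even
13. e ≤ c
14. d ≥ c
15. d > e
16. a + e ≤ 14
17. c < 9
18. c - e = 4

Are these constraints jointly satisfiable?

Setting (a, b, c, d, e) = (10, 8, 7, 9, 3) satisfies everything: constraint 2: c + e = 10; constraint 4: d + b = 17, and the others follow.

Satisfiable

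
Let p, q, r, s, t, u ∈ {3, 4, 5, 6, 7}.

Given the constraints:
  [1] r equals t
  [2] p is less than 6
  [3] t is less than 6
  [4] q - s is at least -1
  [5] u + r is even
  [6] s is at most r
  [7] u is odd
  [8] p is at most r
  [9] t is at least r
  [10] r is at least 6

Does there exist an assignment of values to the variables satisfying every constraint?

From constraints 9 and 10: t ≥ r and r ≥ 6, so t ≥ 6. From constraint 3: t ≤ 5. But 5 < 6, so no value of t works.

Unsatisfiable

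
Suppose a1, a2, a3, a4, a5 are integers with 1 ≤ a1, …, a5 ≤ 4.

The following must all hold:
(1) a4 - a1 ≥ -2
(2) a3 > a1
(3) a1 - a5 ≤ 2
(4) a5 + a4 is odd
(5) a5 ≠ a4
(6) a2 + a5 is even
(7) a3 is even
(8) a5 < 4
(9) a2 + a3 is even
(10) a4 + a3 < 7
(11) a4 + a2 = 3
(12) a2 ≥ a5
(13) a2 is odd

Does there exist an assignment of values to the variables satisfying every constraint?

Constraint 13 makes a2 odd and constraint 7 makes a3 even, so a2 + a3 must be odd. Constraint 9 says a2 + a3 is even — contradiction.

Unsatisfiable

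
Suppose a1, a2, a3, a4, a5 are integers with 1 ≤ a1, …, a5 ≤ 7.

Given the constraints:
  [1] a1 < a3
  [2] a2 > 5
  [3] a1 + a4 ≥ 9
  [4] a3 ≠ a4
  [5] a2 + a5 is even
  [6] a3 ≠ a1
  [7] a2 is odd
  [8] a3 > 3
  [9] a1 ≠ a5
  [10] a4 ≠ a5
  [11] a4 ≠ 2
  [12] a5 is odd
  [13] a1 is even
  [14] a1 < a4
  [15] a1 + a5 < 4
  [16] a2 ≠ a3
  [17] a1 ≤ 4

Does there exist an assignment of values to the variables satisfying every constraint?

Setting (a1, a2, a3, a4, a5) = (2, 7, 6, 7, 1) satisfies everything: constraint 3: a1 + a4 = 9; constraint 15: a1 + a5 = 3, and the others follow.

Satisfiable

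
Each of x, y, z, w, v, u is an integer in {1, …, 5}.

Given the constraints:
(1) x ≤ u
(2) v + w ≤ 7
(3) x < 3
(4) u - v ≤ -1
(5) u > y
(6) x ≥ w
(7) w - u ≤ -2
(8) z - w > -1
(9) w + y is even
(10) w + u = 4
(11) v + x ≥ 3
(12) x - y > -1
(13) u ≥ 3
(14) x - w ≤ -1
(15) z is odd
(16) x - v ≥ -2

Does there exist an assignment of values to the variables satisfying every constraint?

Unsatisfiable

Constraints 4, 7, 14, and 16 give w − x ≥ 1, x − v ≥ -2, v − u ≥ 1, u − w ≥ 2.
Adding all 4 inequalities: the left sides telescope to 0, and the right sides sum to 1 + (-2) + 1 + 2 = 2. So 0 ≥ 2, which is false.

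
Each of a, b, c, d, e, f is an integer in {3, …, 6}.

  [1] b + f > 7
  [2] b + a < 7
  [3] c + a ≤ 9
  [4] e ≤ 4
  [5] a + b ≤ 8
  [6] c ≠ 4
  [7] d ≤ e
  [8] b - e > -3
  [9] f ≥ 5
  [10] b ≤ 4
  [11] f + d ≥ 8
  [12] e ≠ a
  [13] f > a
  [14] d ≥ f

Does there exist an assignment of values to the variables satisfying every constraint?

From constraints 9 and 14: d ≥ f and f ≥ 5, so d ≥ 5. From constraints 4 and 7: d ≤ e and e ≤ 4, so d ≤ 4. But 4 < 5, so no value of d works.

Unsatisfiable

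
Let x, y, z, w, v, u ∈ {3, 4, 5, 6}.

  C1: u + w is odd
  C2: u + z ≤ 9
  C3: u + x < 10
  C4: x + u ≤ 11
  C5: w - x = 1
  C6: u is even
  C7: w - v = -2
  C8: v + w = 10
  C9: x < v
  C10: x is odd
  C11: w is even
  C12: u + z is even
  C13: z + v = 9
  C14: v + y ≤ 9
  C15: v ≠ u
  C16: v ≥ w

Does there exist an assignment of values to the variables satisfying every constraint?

Unsatisfiable

Constraint 6 makes u even and constraint 11 makes w even, so u + w must be even. Constraint 1 says u + w is odd — contradiction.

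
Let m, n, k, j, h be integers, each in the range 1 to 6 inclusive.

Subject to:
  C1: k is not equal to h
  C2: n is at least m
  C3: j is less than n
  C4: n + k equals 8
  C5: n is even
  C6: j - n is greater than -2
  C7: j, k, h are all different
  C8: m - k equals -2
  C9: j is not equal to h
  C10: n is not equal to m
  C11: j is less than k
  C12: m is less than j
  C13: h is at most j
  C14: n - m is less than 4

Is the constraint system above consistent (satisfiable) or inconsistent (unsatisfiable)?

One satisfying assignment is m = 2, n = 4, k = 4, j = 3, h = 2.
For the less obvious constraints — constraint 4: n + k = 8; constraint 6: j - n = -1 — and the others hold by inspection.

Satisfiable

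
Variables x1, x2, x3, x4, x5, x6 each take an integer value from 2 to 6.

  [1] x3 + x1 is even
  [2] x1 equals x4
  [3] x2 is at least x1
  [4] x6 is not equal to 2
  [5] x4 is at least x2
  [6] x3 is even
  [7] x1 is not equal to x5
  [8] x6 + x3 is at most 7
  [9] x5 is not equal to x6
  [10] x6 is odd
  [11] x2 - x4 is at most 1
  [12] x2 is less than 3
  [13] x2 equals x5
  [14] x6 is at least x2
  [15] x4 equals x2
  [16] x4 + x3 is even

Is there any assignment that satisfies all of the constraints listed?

From constraints 2, 13, and 15, x1 = x4 = x2 = x5, so x1 = x5. But constraint 7 says x1 ≠ x5. Contradiction.

Unsatisfiable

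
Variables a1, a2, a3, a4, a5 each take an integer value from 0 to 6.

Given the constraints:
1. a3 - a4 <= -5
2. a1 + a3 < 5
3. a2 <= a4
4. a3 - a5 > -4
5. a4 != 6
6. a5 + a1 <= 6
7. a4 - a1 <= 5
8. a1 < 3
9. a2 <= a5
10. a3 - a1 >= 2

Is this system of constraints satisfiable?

Unsatisfiable

Constraints 1, 7, and 10 give a1 − a4 ≥ -5, a4 − a3 ≥ 5, a3 − a1 ≥ 2.
Adding all 3 inequalities: the left sides telescope to 0, and the right sides sum to (-5) + 5 + 2 = 2. So 0 ≥ 2, which is false.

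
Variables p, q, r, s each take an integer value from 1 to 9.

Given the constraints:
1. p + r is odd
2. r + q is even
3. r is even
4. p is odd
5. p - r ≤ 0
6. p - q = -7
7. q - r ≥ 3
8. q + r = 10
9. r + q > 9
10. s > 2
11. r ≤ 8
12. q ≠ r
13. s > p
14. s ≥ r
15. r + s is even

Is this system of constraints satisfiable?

Satisfiable

One satisfying assignment is p = 1, q = 8, r = 2, s = 6.
For the less obvious constraints — constraint 5: p - r = -1; constraint 6: p - q = -7 — and the others hold by inspection.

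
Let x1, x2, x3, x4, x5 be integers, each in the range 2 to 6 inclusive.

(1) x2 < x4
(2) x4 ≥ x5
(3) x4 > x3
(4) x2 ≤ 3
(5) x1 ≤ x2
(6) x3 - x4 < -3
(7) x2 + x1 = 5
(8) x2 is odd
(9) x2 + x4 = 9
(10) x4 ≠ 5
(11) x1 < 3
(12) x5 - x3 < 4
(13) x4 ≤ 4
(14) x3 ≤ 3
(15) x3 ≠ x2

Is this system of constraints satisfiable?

From constraint 4: x2 ≤ 3. From constraint 13: x4 ≤ 4. Hence x2 + x4 ≤ 7. But constraint 9 requires x2 + x4 = 9, and 9 > 7. Contradiction.

Unsatisfiable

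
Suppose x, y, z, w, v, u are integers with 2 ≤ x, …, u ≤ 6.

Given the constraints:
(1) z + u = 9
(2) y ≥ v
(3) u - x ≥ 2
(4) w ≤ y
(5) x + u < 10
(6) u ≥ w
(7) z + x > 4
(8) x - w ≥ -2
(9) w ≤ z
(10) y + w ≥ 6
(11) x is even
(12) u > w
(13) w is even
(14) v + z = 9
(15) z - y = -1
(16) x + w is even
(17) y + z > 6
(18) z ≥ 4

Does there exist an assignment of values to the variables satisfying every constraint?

Satisfiable

The assignment x = 2, y = 5, z = 4, w = 4, v = 5, u = 5 works:
  constraint 1 holds since z + u = 9.
  constraint 3 holds since u - x = 3.
The rest check out directly.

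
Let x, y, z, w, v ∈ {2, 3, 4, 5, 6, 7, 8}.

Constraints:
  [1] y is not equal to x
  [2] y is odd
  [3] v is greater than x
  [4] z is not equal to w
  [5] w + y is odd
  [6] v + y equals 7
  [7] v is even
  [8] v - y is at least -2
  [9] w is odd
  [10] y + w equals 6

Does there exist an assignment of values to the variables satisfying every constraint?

Constraint 9 makes w odd and constraint 2 makes y odd, so w + y must be even. Constraint 5 says w + y is odd — contradiction.

Unsatisfiable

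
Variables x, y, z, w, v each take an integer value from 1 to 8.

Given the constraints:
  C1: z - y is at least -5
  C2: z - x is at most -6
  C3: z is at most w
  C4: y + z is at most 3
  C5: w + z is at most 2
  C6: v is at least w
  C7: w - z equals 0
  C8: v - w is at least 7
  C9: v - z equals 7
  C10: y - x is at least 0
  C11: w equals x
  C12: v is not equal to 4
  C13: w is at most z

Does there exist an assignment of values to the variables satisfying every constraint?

Unsatisfiable

Constraints 1, 2, and 10 give z − y ≥ -5, y − x ≥ 0, x − z ≥ 6.
Adding all 3 inequalities: the left sides telescope to 0, and the right sides sum to (-5) + 0 + 6 = 1. So 0 ≥ 1, which is false.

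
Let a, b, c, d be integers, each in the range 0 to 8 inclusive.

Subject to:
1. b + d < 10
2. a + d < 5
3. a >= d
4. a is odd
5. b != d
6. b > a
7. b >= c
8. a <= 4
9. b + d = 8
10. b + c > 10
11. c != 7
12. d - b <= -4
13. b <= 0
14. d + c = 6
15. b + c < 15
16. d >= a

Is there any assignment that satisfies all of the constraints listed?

Unsatisfiable

From constraints 3 and 8: d ≤ a ≤ 4. From constraints 7 and 13: c ≤ b ≤ 0. Hence d + c ≤ 4. But constraint 14 requires d + c = 6, and 6 > 4. Contradiction.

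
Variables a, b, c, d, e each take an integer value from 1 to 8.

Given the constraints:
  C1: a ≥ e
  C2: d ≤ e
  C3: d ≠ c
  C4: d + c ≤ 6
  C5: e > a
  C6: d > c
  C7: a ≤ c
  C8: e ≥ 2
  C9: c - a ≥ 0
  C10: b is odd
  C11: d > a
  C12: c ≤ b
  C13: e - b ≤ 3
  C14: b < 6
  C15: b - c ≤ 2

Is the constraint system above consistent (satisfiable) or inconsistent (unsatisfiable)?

Constraints 1, 2, 6, and 7 give e ≤ a, a ≤ c, c < d, d ≤ e. Chaining: e ≤ a ≤ c < d ≤ e, which forces e < e — impossible.

Unsatisfiable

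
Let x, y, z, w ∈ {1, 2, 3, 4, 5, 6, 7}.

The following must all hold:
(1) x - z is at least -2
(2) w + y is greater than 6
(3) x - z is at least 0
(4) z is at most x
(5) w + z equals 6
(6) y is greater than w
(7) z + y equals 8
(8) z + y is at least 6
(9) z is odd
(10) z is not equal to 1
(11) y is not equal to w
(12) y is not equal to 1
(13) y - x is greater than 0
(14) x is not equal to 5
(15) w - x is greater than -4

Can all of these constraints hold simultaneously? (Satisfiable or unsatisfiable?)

One satisfying assignment is x = 4, y = 5, z = 3, w = 3.
For the less obvious constraints — constraint 1: x - z = 1; constraint 2: w + y = 8; constraint 3: x - z = 1 — and the others hold by inspection.

Satisfiable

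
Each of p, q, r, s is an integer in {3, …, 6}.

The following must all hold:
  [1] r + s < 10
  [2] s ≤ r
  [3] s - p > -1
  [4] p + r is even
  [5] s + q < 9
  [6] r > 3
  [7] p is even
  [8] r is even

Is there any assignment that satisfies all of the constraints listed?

Satisfiable

The assignment p = 4, q = 4, r = 4, s = 4 works:
  constraint 1 holds since r + s = 8.
  constraint 3 holds since s - p = 0.
  constraint 5 holds since s + q = 8.
The rest check out directly.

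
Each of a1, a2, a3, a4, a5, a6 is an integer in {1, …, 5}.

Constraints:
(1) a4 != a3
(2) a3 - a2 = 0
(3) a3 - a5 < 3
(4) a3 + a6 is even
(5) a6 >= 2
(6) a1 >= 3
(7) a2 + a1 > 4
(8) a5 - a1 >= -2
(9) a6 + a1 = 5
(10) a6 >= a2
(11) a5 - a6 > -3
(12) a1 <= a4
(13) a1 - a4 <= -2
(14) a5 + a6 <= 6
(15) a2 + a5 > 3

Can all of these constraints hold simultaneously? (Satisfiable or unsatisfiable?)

Setting (a1, a2, a3, a4, a5, a6) = (3, 2, 2, 5, 2, 2) satisfies everything: constraint 2: a3 - a2 = 0; constraint 3: a3 - a5 = 0; constraint 7: a2 + a1 = 5, and the others follow.

Satisfiable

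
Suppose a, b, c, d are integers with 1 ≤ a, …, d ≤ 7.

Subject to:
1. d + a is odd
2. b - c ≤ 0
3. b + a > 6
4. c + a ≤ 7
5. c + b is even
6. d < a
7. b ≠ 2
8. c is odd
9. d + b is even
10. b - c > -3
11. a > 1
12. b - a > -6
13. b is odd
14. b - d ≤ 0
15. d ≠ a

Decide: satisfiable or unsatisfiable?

Satisfiable

Setting (a, b, c, d) = (6, 1, 1, 3) satisfies everything: constraint 2: b - c = 0; constraint 3: b + a = 7, and the others follow.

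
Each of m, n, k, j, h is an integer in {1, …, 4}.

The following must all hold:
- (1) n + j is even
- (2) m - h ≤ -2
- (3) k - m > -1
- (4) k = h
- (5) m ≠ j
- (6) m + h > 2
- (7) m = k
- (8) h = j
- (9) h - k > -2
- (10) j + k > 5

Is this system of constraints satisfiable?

Unsatisfiable

From constraints 4, 7, and 8, m = k = h = j, so m = j. But constraint 5 says m ≠ j. Contradiction.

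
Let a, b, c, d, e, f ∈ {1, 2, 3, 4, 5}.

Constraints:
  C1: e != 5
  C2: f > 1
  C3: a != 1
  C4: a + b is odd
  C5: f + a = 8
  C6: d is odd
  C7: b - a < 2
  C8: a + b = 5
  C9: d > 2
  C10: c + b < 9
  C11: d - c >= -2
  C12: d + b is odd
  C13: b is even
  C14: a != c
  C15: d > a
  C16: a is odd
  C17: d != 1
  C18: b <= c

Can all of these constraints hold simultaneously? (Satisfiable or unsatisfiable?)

Take a = 3, b = 2, c = 5, d = 5, e = 3, f = 5. Then constraint 5: f + a = 8; constraint 7: b - a = -1; constraint 8: a + b = 5, and every other listed constraint is also met.

Satisfiable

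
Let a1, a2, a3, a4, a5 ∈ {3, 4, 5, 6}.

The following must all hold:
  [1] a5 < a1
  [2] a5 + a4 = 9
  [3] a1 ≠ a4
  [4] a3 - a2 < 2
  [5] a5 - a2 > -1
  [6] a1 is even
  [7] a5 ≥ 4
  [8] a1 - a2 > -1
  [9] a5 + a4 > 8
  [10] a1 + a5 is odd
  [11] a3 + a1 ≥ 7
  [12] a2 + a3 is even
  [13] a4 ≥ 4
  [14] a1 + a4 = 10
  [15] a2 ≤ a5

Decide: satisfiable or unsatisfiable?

Satisfiable

The assignment a1 = 6, a2 = 4, a3 = 4, a4 = 4, a5 = 5 works:
  constraint 2 holds since a5 + a4 = 9.
  constraint 4 holds since a3 - a2 = 0.
The rest check out directly.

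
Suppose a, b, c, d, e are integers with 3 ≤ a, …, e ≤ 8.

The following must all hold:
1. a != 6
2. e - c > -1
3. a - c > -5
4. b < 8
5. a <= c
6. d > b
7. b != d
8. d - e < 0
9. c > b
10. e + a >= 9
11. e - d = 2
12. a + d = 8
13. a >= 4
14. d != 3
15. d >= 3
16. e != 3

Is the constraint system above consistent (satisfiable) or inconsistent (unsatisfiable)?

Satisfiable

Take a = 4, b = 3, c = 6, d = 4, e = 6. Then constraint 2: e - c = 0; constraint 3: a - c = -2; constraint 8: d - e = -2, and every other listed constraint is also met.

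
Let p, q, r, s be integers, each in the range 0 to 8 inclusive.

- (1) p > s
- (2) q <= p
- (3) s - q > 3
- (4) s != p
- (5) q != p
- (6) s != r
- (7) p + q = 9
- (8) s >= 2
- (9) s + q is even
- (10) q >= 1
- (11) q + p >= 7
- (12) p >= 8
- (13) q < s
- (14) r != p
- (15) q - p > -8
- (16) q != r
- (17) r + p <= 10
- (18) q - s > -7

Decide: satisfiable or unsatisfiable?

Satisfiable

Take p = 8, q = 1, r = 0, s = 7. Then constraint 3: s - q = 6; constraint 7: p + q = 9; constraint 11: q + p = 9, and every other listed constraint is also met.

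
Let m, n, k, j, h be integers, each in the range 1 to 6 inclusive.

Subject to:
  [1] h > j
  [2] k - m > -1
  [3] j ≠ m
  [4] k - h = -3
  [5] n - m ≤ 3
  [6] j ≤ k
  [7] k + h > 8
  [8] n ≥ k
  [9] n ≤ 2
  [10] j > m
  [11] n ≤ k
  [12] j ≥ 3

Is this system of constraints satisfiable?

From constraints 6 and 12: k ≥ j and j ≥ 3, so k ≥ 3. From constraints 8 and 9: k ≤ n and n ≤ 2, so k ≤ 2. But 2 < 3, so no value of k works.

Unsatisfiable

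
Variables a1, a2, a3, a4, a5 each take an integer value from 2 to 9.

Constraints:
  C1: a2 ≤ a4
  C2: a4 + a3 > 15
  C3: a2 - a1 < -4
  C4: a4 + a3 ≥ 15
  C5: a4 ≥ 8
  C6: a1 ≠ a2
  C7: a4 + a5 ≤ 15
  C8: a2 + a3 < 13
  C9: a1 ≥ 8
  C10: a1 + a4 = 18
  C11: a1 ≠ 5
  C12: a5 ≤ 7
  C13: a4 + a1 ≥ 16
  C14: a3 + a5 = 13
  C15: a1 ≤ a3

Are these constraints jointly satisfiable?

Satisfiable

One satisfying assignment is a1 = 9, a2 = 3, a3 = 9, a4 = 9, a5 = 4.
For the less obvious constraints — constraint 2: a4 + a3 = 18; constraint 3: a2 - a1 = -6; constraint 4: a4 + a3 = 18 — and the others hold by inspection.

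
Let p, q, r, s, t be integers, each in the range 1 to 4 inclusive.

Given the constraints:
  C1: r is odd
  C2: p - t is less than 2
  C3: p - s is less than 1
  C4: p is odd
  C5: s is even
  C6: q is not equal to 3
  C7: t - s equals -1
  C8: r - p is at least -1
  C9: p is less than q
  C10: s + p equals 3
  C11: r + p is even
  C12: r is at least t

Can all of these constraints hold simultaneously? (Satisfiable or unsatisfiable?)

Satisfiable

The assignment p = 1, q = 2, r = 1, s = 2, t = 1 works:
  constraint 2 holds since p - t = 0.
  constraint 3 holds since p - s = -1.
  constraint 7 holds since t - s = -1.
The rest check out directly.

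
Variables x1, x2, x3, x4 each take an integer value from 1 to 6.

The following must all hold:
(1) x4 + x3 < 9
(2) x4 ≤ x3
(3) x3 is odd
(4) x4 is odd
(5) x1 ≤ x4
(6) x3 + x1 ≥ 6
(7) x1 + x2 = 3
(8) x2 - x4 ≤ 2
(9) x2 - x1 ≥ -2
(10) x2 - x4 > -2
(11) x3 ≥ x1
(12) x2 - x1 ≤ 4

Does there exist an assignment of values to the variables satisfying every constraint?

Take x1 = 1, x2 = 2, x3 = 5, x4 = 1. Then constraint 1: x4 + x3 = 6; constraint 6: x3 + x1 = 6; constraint 7: x1 + x2 = 3, and every other listed constraint is also met.

Satisfiable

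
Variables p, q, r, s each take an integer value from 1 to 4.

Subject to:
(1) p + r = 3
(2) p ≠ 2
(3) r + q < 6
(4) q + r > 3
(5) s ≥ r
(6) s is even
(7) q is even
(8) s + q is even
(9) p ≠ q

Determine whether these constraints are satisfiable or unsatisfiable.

Satisfiable

Take p = 1, q = 2, r = 2, s = 2. Then constraint 1: p + r = 3; constraint 3: r + q = 4, and every other listed constraint is also met.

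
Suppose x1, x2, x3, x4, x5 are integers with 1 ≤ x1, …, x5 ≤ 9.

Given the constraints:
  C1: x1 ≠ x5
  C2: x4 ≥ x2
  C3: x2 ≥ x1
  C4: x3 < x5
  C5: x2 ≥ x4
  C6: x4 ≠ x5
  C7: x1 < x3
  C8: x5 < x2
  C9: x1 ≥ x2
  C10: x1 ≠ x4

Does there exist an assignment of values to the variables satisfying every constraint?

Unsatisfiable

Constraints 4, 7, 8, and 9 give x1 < x3, x3 < x5, x5 < x2, x2 ≤ x1. Chaining: x1 < x3 < x5 < x2 ≤ x1, which forces x1 < x1 — impossible.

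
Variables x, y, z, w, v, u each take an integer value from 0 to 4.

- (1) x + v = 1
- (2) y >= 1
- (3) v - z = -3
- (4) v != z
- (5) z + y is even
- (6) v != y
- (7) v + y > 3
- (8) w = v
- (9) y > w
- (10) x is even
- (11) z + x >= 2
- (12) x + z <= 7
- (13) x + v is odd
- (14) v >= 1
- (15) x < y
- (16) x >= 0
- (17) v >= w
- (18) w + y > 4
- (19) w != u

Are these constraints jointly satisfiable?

Satisfiable

One satisfying assignment is x = 0, y = 4, z = 4, w = 1, v = 1, u = 4.
For the less obvious constraints — constraint 1: x + v = 1; constraint 3: v - z = -3 — and the others hold by inspection.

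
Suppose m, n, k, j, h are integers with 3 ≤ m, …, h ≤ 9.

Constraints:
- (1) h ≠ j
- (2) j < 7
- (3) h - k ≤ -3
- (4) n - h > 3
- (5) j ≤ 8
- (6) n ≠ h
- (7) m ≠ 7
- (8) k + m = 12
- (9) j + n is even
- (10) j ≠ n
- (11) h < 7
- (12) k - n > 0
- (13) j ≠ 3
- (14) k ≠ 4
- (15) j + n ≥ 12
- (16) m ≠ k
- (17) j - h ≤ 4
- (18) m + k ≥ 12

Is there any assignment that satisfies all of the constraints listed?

The assignment m = 3, n = 7, k = 9, j = 5, h = 3 works:
  constraint 3 holds since h - k = -6.
  constraint 4 holds since n - h = 4.
The rest check out directly.

Satisfiable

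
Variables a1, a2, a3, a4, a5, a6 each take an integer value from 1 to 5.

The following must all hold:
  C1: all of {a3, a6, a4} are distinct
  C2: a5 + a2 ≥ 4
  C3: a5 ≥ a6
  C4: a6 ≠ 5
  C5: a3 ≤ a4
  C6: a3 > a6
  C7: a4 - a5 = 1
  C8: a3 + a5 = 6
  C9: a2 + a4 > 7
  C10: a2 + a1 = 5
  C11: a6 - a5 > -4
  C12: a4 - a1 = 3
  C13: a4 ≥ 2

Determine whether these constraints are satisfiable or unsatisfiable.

Satisfiable

Setting (a1, a2, a3, a4, a5, a6) = (1, 4, 3, 4, 3, 1) satisfies everything: constraint 2: a5 + a2 = 7; constraint 7: a4 - a5 = 1, and the others follow.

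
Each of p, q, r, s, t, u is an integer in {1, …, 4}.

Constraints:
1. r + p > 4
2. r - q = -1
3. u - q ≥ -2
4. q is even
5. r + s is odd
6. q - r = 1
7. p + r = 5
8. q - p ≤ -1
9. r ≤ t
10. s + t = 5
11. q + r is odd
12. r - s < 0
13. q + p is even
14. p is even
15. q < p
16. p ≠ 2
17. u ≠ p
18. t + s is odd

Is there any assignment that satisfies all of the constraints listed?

Try p = 4, q = 2, r = 1, s = 4, t = 1, u = 1.
Check constraint 1: r + p = 5; constraint 2: r - q = -1. The remaining constraints are straightforward to verify.

Satisfiable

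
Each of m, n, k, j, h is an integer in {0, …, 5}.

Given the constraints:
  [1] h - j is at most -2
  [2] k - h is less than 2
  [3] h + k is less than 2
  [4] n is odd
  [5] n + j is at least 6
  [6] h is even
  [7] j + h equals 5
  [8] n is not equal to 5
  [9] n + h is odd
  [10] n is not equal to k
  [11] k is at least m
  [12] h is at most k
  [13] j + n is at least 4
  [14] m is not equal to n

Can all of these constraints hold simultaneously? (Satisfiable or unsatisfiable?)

Satisfiable

One satisfying assignment is m = 0, n = 1, k = 0, j = 5, h = 0.
For the less obvious constraints — constraint 1: h - j = -5; constraint 2: k - h = 0; constraint 3: h + k = 0 — and the others hold by inspection.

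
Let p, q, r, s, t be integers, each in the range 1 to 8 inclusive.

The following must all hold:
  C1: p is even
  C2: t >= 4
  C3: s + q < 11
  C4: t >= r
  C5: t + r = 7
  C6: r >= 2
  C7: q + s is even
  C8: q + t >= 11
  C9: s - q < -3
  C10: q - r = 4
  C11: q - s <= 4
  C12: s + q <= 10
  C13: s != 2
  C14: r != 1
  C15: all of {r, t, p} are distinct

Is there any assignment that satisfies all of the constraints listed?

Take p = 8, q = 7, r = 3, s = 3, t = 4. Then constraint 3: s + q = 10; constraint 5: t + r = 7; constraint 8: q + t = 11, and every other listed constraint is also met.

Satisfiable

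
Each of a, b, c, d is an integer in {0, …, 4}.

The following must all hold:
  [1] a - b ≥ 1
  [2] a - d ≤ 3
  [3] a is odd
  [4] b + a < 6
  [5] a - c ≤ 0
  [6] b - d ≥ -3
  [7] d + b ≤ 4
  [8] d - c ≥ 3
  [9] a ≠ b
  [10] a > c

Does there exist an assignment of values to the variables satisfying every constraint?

Unsatisfiable

Constraints 1, 5, 6, and 8 give a − b ≥ 1, b − d ≥ -3, d − c ≥ 3, c − a ≥ 0.
Adding all 4 inequalities: the left sides telescope to 0, and the right sides sum to 1 + (-3) + 3 + 0 = 1. So 0 ≥ 1, which is false.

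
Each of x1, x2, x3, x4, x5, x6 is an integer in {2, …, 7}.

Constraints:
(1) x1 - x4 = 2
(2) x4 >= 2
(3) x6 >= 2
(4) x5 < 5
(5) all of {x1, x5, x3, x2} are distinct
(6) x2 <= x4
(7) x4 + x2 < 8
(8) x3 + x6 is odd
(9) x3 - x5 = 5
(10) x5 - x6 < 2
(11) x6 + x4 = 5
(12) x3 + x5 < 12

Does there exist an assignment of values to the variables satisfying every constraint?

Satisfiable

Setting (x1, x2, x3, x4, x5, x6) = (5, 3, 7, 3, 2, 2) satisfies everything: constraint 1: x1 - x4 = 2; constraint 7: x4 + x2 = 6, and the others follow.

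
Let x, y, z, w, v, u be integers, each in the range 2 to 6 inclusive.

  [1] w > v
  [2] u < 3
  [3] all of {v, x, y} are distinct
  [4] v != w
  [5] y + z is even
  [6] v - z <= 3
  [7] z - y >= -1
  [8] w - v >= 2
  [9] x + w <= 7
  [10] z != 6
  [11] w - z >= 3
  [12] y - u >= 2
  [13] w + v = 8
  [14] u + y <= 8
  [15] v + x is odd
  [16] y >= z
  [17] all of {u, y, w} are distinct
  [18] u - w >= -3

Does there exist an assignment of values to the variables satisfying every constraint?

Constraints 7, 11, 12, and 18 give u − w ≥ -3, w − z ≥ 3, z − y ≥ -1, y − u ≥ 2.
Adding all 4 inequalities: the left sides telescope to 0, and the right sides sum to (-3) + 3 + (-1) + 2 = 1. So 0 ≥ 1, which is false.

Unsatisfiable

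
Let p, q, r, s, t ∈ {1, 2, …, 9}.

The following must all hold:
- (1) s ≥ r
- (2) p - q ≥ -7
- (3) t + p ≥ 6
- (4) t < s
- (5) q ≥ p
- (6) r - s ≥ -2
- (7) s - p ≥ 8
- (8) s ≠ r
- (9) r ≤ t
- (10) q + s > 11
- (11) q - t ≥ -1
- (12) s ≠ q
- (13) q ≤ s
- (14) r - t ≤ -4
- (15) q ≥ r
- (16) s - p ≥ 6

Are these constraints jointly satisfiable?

Unsatisfiable

Constraints 2, 6, 7, 11, and 14 give p − q ≥ -7, q − t ≥ -1, t − r ≥ 4, r − s ≥ -2, s − p ≥ 8.
Adding all 5 inequalities: the left sides telescope to 0, and the right sides sum to (-7) + (-1) + 4 + (-2) + 8 = 2. So 0 ≥ 2, which is false.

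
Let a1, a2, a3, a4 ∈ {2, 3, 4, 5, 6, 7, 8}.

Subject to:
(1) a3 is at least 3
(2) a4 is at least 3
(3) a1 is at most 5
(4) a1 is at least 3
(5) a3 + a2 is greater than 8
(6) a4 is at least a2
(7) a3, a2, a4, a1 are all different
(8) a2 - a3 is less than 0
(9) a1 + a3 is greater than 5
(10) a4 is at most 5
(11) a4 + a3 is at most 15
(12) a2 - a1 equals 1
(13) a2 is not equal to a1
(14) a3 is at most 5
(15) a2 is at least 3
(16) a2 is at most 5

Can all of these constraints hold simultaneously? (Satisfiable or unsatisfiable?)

Unsatisfiable

Constraints 1, 2, 3, 4, 10, 14, 15, and 16 confine each of a3, a2, a4, a1 to the 3 values {3, …, 5}.
Constraint 7 requires all 4 of them to be distinct, but only 3 values are available — impossible by the pigeonhole principle.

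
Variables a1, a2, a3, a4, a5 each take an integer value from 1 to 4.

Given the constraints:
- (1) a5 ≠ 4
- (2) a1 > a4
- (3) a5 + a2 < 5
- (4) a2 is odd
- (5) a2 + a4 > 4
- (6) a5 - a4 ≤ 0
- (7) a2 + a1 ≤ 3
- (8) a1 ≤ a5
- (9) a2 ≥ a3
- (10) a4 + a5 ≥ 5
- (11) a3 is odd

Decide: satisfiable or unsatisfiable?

Unsatisfiable

Constraints 2, 6, and 8 give a1 ≤ a5, a5 ≤ a4, a4 < a1. Chaining: a1 ≤ a5 ≤ a4 < a1, which forces a1 < a1 — impossible.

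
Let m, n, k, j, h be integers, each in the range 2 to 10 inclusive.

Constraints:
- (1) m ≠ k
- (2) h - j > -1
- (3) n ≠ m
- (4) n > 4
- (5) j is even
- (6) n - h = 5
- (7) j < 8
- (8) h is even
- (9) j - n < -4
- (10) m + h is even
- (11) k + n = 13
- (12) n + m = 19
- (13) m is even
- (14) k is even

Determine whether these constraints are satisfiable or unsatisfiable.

Try m = 10, n = 9, k = 4, j = 4, h = 4.
Check constraint 2: h - j = 0; constraint 6: n - h = 5; constraint 9: j - n = -5. The remaining constraints are straightforward to verify.

Satisfiable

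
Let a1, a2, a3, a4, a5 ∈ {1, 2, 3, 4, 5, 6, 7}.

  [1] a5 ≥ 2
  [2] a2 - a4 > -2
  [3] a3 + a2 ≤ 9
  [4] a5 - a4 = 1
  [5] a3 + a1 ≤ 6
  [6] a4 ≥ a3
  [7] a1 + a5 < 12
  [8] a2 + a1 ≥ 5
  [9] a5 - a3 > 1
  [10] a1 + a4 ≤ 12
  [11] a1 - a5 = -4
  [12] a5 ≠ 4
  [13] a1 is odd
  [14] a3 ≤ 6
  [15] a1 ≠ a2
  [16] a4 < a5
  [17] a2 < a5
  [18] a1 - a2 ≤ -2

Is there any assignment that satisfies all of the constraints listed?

Try a1 = 3, a2 = 5, a3 = 3, a4 = 6, a5 = 7.
Check constraint 2: a2 - a4 = -1; constraint 3: a3 + a2 = 8. The remaining constraints are straightforward to verify.

Satisfiable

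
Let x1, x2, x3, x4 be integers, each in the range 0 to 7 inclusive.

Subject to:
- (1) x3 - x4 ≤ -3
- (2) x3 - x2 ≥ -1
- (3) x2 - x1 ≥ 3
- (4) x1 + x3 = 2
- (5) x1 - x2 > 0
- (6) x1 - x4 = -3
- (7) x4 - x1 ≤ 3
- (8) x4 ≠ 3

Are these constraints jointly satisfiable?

Constraints 1, 2, 3, and 7 give x1 − x4 ≥ -3, x4 − x3 ≥ 3, x3 − x2 ≥ -1, x2 − x1 ≥ 3.
Adding all 4 inequalities: the left sides telescope to 0, and the right sides sum to (-3) + 3 + (-1) + 3 = 2. So 0 ≥ 2, which is false.

Unsatisfiable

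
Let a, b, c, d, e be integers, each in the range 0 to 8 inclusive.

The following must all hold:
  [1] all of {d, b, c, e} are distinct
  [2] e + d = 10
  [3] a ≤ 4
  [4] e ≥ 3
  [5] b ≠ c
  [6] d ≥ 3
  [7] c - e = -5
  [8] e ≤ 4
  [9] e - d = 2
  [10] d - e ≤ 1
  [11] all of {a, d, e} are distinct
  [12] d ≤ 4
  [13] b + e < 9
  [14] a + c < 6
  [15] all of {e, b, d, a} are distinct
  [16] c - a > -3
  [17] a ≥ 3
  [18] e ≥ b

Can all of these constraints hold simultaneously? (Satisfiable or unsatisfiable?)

Unsatisfiable

Constraints 3, 4, 6, 8, 12, and 17 confine each of a, d, e to the 2 values {3, 4}.
Constraint 11 requires all 3 of them to be distinct, but only 2 values are available — impossible by the pigeonhole principle.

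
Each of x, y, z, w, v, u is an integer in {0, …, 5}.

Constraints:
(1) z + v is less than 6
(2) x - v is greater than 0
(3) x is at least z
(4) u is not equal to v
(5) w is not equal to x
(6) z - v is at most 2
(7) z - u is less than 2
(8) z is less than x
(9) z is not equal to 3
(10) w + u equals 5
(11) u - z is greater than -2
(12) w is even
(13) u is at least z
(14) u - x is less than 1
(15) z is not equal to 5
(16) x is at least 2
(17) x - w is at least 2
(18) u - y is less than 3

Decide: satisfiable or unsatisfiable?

One satisfying assignment is x = 4, y = 1, z = 2, w = 2, v = 2, u = 3.
For the less obvious constraints — constraint 1: z + v = 4; constraint 2: x - v = 2; constraint 6: z - v = 0 — and the others hold by inspection.

Satisfiable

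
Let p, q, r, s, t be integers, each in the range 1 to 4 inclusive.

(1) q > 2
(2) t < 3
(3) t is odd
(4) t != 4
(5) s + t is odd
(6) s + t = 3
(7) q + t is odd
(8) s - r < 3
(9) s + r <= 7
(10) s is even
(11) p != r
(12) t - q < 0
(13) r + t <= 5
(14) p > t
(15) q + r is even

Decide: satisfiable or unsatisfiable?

One satisfying assignment is p = 3, q = 4, r = 2, s = 2, t = 1.
For the less obvious constraints — constraint 6: s + t = 3; constraint 8: s - r = 0 — and the others hold by inspection.

Satisfiable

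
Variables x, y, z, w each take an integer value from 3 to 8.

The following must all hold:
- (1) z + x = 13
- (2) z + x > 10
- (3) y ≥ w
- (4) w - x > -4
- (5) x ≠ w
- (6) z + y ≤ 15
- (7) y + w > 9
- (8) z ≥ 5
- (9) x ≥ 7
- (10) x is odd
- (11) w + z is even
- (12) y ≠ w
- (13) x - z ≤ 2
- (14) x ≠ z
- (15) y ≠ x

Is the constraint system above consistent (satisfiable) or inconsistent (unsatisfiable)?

Satisfiable

Setting (x, y, z, w) = (7, 8, 6, 4) satisfies everything: constraint 1: z + x = 13; constraint 2: z + x = 13, and the others follow.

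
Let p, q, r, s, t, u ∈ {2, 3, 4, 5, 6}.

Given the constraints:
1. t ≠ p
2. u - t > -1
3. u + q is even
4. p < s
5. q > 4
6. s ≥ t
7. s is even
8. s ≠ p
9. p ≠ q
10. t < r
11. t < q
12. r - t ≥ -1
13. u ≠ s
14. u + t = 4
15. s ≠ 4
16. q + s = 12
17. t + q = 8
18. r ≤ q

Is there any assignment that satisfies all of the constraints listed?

Satisfiable

The assignment p = 3, q = 6, r = 3, s = 6, t = 2, u = 2 works:
  constraint 2 holds since u - t = 0.
  constraint 12 holds since r - t = 1.
  constraint 14 holds since u + t = 4.
The rest check out directly.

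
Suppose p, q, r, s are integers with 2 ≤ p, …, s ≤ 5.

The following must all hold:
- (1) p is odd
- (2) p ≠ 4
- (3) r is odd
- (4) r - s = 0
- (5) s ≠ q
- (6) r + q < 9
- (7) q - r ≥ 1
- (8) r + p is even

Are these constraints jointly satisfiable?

Satisfiable

The assignment p = 5, q = 5, r = 3, s = 3 works:
  constraint 4 holds since r - s = 0.
  constraint 6 holds since r + q = 8.
  constraint 7 holds since q - r = 2.
The rest check out directly.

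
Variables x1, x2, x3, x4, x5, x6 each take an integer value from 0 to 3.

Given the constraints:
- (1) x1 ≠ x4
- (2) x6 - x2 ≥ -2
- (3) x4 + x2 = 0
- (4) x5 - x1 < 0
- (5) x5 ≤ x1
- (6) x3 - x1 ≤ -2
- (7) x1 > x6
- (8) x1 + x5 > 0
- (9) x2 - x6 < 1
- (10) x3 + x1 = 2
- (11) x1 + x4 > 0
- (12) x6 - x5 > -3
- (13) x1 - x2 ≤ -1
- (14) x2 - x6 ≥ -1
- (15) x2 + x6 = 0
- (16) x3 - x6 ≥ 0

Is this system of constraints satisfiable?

Unsatisfiable

Constraints 2, 6, 13, and 16 give x6 − x2 ≥ -2, x2 − x1 ≥ 1, x1 − x3 ≥ 2, x3 − x6 ≥ 0.
Adding all 4 inequalities: the left sides telescope to 0, and the right sides sum to (-2) + 1 + 2 + 0 = 1. So 0 ≥ 1, which is false.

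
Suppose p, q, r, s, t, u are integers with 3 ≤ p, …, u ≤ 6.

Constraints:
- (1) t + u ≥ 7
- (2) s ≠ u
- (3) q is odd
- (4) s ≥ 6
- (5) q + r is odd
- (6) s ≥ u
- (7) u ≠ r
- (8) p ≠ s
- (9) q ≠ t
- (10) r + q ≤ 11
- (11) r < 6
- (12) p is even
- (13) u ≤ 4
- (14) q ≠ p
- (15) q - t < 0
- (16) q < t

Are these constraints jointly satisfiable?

Try p = 4, q = 5, r = 4, s = 6, t = 6, u = 3.
Check constraint 1: t + u = 9; constraint 10: r + q = 9. The remaining constraints are straightforward to verify.

Satisfiable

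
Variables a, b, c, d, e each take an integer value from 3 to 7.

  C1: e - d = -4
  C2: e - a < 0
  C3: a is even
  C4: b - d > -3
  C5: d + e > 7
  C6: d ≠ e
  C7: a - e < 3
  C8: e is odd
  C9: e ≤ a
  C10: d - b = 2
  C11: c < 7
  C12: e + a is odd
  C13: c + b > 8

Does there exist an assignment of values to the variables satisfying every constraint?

Take a = 4, b = 5, c = 4, d = 7, e = 3. Then constraint 1: e - d = -4; constraint 2: e - a = -1; constraint 4: b - d = -2, and every other listed constraint is also met.

Satisfiable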